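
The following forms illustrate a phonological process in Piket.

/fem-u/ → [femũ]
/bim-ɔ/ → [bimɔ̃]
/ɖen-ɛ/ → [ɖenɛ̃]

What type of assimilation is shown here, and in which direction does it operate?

progressive nasality assimilation (vowel nasalisation)

The vowel /u/ surfaces as nasalised [ũ] next to the preceding nasal /m/ — it has acquired the [+nasal] feature of its neighbour.
The other forms show the same pattern: /ɔ/ → [ɔ̃] after /m/; /ɛ/ → [ɛ̃] after /n/ — each time a vowel is nasalised next to a preceding nasal.
Because the conditioning nasal is to the left of the vowel that changes, the process is progressive (perseverative).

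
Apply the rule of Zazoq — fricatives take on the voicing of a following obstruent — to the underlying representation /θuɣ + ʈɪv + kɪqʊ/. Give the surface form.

The rule targets /ɣ/ (voiced velar fricative), which sits before the trigger /ʈ/ (voiceless).
Changing only its voicing to voiceless gives [x] — the voiceless velar fricative.
The same rule applies at the second boundary: /v/ → [f] next to /k/.

[θuxʈɪfkɪqʊ]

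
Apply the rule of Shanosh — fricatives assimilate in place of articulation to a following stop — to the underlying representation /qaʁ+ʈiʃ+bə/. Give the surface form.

The rule targets /ʁ/ (voiced uvular fricative), which sits before the trigger /ʈ/ (retroflex).
Changing only its place to retroflex gives [ʐ] — the voiced retroflex fricative.
The same rule applies at the second boundary: /ʃ/ → [ɸ] next to /b/.

[qaʐʈiɸbə]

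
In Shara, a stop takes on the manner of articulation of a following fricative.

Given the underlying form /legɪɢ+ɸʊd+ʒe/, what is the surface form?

The rule targets /ɢ/ (voiced uvular stop), which sits before the trigger /ɸ/ (fricative).
A voiced uvular fricative is [ʁ], so the surface segment is [ʁ].
The same rule applies at the second boundary: /d/ → [z] next to /ʒ/.

[legɪʁɸʊzʒe]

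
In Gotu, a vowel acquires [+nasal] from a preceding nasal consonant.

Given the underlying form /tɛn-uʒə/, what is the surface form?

/u/ sits next to the nasal /n/ and is therefore nasalised to [ũ].

[tɛnũʒə]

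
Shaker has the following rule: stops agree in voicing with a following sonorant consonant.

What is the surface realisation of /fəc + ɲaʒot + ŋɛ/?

[fəɟɲaʒodŋɛ]

The rule targets /c/ (voiceless palatal stop), which sits before the trigger /ɲ/ (voiced).
The voiced palatal stop is [ɟ], so /c/ → [ɟ].
At the second juncture, /t/ likewise becomes [d] adjacent to /ŋ/.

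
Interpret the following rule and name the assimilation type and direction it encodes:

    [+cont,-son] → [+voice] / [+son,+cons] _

progressive voicing assimilation

The target ([+cont,-son], fricatives) acquires [+voice] next to a sonorant consonant ([+son,+cons]) — it takes on the voicing of its neighbour, so the feature that spreads is voicing.
The conditioning segment sits to the left of the focus bar, meaning the trigger precedes the segment that changes — progressive assimilation.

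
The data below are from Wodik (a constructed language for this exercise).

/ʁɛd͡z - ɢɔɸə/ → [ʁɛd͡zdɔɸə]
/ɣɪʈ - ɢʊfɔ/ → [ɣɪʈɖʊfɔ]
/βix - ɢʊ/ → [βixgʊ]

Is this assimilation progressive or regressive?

progressive

Underlying /ɢ/ is realised as [d] next to /d͡z/; /d͡z/ itself does not change.
The change uvular → alveolar matches the place of the preceding /d͡z/, identifying this as place assimilation.
The same holds elsewhere in the data: /ɢ/ → [ɖ] after /ʈ/ (uvular → retroflex, matching retroflex); /ɢ/ → [g] after /x/ (uvular → velar, matching velar) — only place changes, and always toward the preceding segment.
Since the segment that changes follows the conditioning segment, the assimilation is progressive.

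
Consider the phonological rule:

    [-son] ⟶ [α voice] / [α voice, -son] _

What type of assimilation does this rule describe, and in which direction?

The shared variable α links the value of [voice] on the target to the same value on the neighbouring segment, so voicing is the feature that assimilates.
Since the environment is written before the underscore, the trigger precedes the target; the direction is progressive.

progressive voicing assimilation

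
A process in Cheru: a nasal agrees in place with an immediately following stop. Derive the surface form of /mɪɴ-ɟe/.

[mɪɲɟe]

The rule targets /ɴ/ (voiced uvular nasal), which sits before the trigger /ɟ/ (palatal).
A voiced palatal nasal is [ɲ], so the surface segment is [ɲ].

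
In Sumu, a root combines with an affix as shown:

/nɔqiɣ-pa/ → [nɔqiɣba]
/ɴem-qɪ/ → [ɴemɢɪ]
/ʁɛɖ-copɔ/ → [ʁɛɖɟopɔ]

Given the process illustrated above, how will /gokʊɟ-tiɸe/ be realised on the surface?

[gokʊɟdiɸe]

The data show progressive voicing assimilation: /p/ → [b] after /ɣ/; /q/ → [ɢ] after /m/; /c/ → [ɟ] after /ɖ/. In each pair only voicing changes, matching the preceding consonant, while place and manner stay constant.
The rule targets /t/ (voiceless alveolar stop), which sits after the trigger /ɟ/ (voiced).
Changing only its voicing to voiced gives [d] — the voiced alveolar stop.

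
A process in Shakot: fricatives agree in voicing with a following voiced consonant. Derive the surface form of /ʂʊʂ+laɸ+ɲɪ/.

[ʂʊʐlaβɲɪ]

The rule targets /ʂ/ (voiceless retroflex fricative), which sits before the trigger /l/ (voiced).
The voiced retroflex fricative is [ʐ], so /ʂ/ → [ʐ].
The same rule applies at the second boundary: /ɸ/ → [β] next to /ɲ/.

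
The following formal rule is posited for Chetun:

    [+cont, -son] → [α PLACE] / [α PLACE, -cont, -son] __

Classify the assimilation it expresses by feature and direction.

progressive place assimilation

The shared variable α links the value of the place features (abbreviated [PLACE]) on the target to the same value on the neighbouring segment, so place is the feature that assimilates.
Since the environment is written before the underscore, the trigger precedes the target; the direction is progressive.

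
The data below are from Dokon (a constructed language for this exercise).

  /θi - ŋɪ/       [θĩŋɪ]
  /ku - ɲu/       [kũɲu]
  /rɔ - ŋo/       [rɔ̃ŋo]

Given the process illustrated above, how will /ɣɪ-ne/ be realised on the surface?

The data show regressive nasality assimilation (vowel nasalisation): /i/ → [ĩ] before /ŋ/; /u/ → [ũ] before /ɲ/; /ɔ/ → [ɔ̃] before /ŋ/ — a vowel is nasalised by an immediately following nasal consonant.
The vowel /ɪ/ is adjacent to the following nasal /n/, so it acquires [+nasal] and surfaces as [ɪ̃].

[ɣɪ̃ne]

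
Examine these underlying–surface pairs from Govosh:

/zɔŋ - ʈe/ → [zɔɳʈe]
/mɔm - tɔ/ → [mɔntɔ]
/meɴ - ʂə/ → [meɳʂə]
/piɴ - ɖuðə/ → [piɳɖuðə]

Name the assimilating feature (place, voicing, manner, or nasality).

Underlying /ŋ/ is realised as [ɳ] next to /ʈ/; /ʈ/ itself does not change.
The change velar → retroflex matches the place of the following /ʈ/, identifying this as place assimilation.
The other alternating forms pattern the same way: /m/ → [n] before /t/ (bilabial → alveolar, matching alveolar); /ɴ/ → [ɳ] before /ʂ/ (uvular → retroflex, matching retroflex); /ɴ/ → [ɳ] before /ɖ/ (uvular → retroflex, matching retroflex) — only place changes, and always toward the following segment.

place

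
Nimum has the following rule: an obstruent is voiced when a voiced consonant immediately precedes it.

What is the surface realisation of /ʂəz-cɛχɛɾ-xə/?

[ʂəzɟɛχɛɾɣə]

/c/ is a voiceless palatal stop. The preceding trigger /z/ is voiced, so /c/ must become voiced as well.
The voiced palatal stop is [ɟ], so /c/ → [ɟ].
At the second juncture, /x/ likewise becomes [ɣ] adjacent to /ɾ/.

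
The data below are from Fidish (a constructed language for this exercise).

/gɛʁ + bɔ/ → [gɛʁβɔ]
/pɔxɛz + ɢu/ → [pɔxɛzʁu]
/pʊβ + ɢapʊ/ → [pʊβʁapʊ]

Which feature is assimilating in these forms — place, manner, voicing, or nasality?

The segment that alternates is /b/, which surfaces as [β] when adjacent to /ʁ/.
/b/ is a stop while /ʁ/ is a fricative; the output [β] is a fricative, matching the trigger — so the feature that spreads is manner.
Checking the remaining alternations: /ɢ/ → [ʁ] after /z/ (stop → fricative, matching a fricative); /ɢ/ → [ʁ] after /β/ (stop → fricative, matching a fricative) — only manner changes, and always toward the preceding segment.

manner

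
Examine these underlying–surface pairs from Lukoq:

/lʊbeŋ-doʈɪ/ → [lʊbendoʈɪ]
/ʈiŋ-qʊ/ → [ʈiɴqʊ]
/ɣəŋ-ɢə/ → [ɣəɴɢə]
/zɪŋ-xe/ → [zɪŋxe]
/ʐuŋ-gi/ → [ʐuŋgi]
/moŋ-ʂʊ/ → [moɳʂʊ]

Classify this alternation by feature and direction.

regressive place assimilation

Comparing underlying and surface forms, /ŋ/ → [n] is the alternation; the neighbouring /d/ is constant.
/ŋ/ is velar while /d/ is alveolar; the output [n] is alveolar, matching the trigger — so the feature that spreads is place.
Manner and voice are unchanged, so the assimilation is partial, not total.
Checking the remaining alternations: /ŋ/ → [ɴ] before /q/ (velar → uvular, matching uvular); /ŋ/ → [ɴ] before /ɢ/ (velar → uvular, matching uvular); /ŋ/ → [ɳ] before /ʂ/ (velar → retroflex, matching retroflex) — only place changes, and always toward the following segment.
No alternation appears in [zɪŋxe], [ʐuŋgi]: there the adjacent consonants already agree in place (/ŋ/ and /x/ are both velar; /ŋ/ and /g/ are both velar), so these forms are consistent with the same rule.
Since the segment that changes precedes the conditioning segment, the assimilation is regressive.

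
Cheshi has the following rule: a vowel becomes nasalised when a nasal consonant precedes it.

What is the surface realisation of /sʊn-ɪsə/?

[sʊnɪ̃sə]

/ɪ/ sits next to the nasal /n/ and is therefore nasalised to [ɪ̃].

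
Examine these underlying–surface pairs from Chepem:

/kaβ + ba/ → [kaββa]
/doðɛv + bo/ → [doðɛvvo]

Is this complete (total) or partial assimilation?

The segment that alternates is /b/, which surfaces as [v] when adjacent to /v/.
The output [v] is identical to the trigger /v/ — every feature (place, manner, voicing) has been copied — so this is total assimilation.
The other form behaves the same way: /b/ → [β] after /β/ — in each case the output is a copy of the preceding consonant.

total assimilation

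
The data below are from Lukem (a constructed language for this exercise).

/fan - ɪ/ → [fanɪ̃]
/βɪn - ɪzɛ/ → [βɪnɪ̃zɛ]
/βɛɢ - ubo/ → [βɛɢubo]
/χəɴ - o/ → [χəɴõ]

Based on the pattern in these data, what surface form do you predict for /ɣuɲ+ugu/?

The data show progressive nasality assimilation (vowel nasalisation): /ɪ/ → [ɪ̃] after /n/; /o/ → [õ] after /ɴ/ — a vowel is nasalised by an immediately preceding nasal consonant.
No change occurs in [βɛɢubo] because the vowel at the boundary is adjacent to an oral consonant, not a nasal (/u/ next to /ɢ/).
/u/ sits next to the nasal /ɲ/ and is therefore nasalised to [ũ].

[ɣuɲũgu]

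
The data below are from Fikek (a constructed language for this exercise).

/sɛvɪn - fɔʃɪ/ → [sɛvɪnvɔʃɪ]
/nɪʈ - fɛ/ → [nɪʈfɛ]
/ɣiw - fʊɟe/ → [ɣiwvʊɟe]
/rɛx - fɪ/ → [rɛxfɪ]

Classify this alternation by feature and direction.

progressive voicing assimilation

Underlying /f/ is realised as [v] next to /n/; /n/ itself does not change.
/f/ is voiceless while /n/ is voiced; the output [v] is voiced, matching the trigger — so the feature that spreads is voicing.
Place and manner are unchanged, so the assimilation is partial, not total.
Checking the remaining alternation: /f/ → [v] after /w/ (voiceless → voiced, matching voiced) — only voicing changes, and always toward the preceding segment.
No alternation appears in [nɪʈfɛ], [rɛxfɪ]: there the adjacent consonants already agree in voicing (/f/ and /ʈ/ are both voiceless; /f/ and /x/ are both voiceless), so these forms are consistent with the same rule.
The trigger is the preceding segment, so the direction is progressive (perseverative).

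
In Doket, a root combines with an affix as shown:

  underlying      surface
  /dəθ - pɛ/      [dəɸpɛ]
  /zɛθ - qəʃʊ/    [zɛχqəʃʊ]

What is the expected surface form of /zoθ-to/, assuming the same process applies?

[zosto]

The data show regressive place assimilation: /θ/ → [ɸ] before /p/; /θ/ → [χ] before /q/. In each pair only place changes, matching the following consonant, while manner and voice stay constant.
The rule targets /θ/ (voiceless dental fricative), which sits before the trigger /t/ (alveolar).
The voiceless alveolar fricative is [s], so /θ/ → [s].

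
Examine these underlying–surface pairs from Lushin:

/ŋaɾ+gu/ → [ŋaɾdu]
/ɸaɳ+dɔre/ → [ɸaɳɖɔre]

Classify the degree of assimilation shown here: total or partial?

partial assimilation

Underlying /g/ is realised as [d] next to /ɾ/; /ɾ/ itself does not change.
/g/ is velar while /ɾ/ is alveolar; the output [d] is alveolar, matching the trigger — so the feature that spreads is place.
Manner and voice are unchanged, so the assimilation is partial, not total.
The other alternating form patterns the same way: /d/ → [ɖ] after /ɳ/ (alveolar → retroflex, matching retroflex) — only place changes, and always toward the preceding segment.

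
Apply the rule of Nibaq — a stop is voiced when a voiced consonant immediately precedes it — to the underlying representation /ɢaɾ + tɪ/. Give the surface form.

[ɢaɾdɪ]

/t/ is a voiceless alveolar stop. The preceding trigger /ɾ/ is voiced, so /t/ must become voiced as well.
Changing only its voicing to voiced gives [d] — the voiced alveolar stop.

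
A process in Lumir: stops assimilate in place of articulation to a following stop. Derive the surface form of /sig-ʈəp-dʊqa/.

The rule targets /g/ (voiced velar stop), which sits before the trigger /ʈ/ (retroflex).
Changing only its place to retroflex gives [ɖ] — the voiced retroflex stop.
The same rule applies at the second boundary: /p/ → [t] next to /d/.

[siɖʈətdʊqa]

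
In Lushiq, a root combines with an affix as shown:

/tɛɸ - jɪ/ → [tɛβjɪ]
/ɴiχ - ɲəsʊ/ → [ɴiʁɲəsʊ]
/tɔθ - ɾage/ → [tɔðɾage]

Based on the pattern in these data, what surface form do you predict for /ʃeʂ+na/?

[ʃeʐna]

The data show regressive voicing assimilation: /ɸ/ → [β] before /j/; /χ/ → [ʁ] before /ɲ/; /θ/ → [ð] before /ɾ/. In each pair only voicing changes, matching the following consonant, while place and manner stay constant.
The rule targets /ʂ/ (voiceless retroflex fricative), which sits before the trigger /n/ (voiced).
A voiced retroflex fricative is [ʐ], so the surface segment is [ʐ].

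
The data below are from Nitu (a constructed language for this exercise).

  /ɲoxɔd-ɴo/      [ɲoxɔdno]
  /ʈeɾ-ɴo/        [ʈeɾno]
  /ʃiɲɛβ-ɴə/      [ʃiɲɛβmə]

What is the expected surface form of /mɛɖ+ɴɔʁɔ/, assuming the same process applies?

[mɛɖɳɔʁɔ]

The data show progressive place assimilation: /ɴ/ → [n] after /d/; /ɴ/ → [n] after /ɾ/; /ɴ/ → [m] after /β/. In each pair only place changes, matching the preceding consonant, while manner and voice stay constant.
/ɴ/ is a voiced uvular nasal. The preceding trigger /ɖ/ is retroflex, so /ɴ/ must become retroflex as well.
The voiced retroflex nasal is [ɳ], so /ɴ/ → [ɳ].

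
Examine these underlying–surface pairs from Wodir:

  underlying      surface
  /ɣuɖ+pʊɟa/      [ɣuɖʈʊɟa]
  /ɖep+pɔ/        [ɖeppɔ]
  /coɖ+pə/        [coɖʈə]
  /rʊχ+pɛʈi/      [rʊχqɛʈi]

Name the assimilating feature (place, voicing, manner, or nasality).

place

The segment that alternates is /p/, which surfaces as [ʈ] when adjacent to /ɖ/.
/p/ is bilabial while /ɖ/ is retroflex; the output [ʈ] is retroflex, matching the trigger — so the feature that spreads is place.
The same holds elsewhere in the data: /p/ → [q] after /χ/ (bilabial → uvular, matching uvular) — only place changes, and always toward the preceding segment.
No alternation appears in [ɖeppɔ]: there the adjacent consonants already agree in place (/p/ and /p/ are both bilabial), so this form is consistent with the same rule.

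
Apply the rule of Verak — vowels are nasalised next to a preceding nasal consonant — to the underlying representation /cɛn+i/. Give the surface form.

The vowel /i/ is adjacent to the preceding nasal /n/, so it acquires [+nasal] and surfaces as [ĩ].

[cɛnĩ]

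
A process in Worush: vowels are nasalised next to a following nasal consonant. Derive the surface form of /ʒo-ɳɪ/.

[ʒõɳɪ]

The vowel /o/ is adjacent to the following nasal /ɳ/, so it acquires [+nasal] and surfaces as [õ].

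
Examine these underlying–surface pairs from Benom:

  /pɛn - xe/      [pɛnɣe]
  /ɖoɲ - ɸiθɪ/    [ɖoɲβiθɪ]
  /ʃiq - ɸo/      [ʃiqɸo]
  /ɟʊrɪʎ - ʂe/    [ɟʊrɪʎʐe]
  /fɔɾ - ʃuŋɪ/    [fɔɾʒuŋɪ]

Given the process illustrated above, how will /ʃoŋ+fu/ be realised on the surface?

The data show progressive voicing assimilation: /x/ → [ɣ] after /n/; /ɸ/ → [β] after /ɲ/; /ʂ/ → [ʐ] after /ʎ/; /ʃ/ → [ʒ] after /ɾ/. In each pair only voicing changes, matching the preceding consonant, while place and manner stay constant.
Nothing changes in [ʃiqɸo]: there the adjacent consonants already agree in voicing (/ɸ/ and /q/ are both voiceless), so this form is consistent with the same rule.
The rule targets /f/ (voiceless labiodental fricative), which sits after the trigger /ŋ/ (voiced).
Changing only its voicing to voiced gives [v] — the voiced labiodental fricative.

[ʃoŋvu]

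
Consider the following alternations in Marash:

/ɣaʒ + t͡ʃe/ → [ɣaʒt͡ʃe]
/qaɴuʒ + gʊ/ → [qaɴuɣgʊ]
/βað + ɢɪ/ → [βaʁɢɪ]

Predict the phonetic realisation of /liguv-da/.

The data show regressive place assimilation: /ʒ/ → [ɣ] before /g/; /ð/ → [ʁ] before /ɢ/. In each pair only place changes, matching the following consonant, while manner and voice stay constant.
No alternation appears in [ɣaʒt͡ʃe]: there the adjacent consonants already agree in place (/ʒ/ and /t͡ʃ/ are both postalveolar), so this form is consistent with the same rule.
The rule targets /v/ (voiced labiodental fricative), which sits before the trigger /d/ (alveolar).
The voiced alveolar fricative is [z], so /v/ → [z].

[liguzda]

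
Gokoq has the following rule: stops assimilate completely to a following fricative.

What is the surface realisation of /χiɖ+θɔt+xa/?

/ɖ/ is the segment targeted by the rule; it sits immediately before /θ/, so it assimilates completely and surfaces as [θ].
At the second juncture, /t/ likewise becomes [x] adjacent to /x/.

[χiθθɔxxa]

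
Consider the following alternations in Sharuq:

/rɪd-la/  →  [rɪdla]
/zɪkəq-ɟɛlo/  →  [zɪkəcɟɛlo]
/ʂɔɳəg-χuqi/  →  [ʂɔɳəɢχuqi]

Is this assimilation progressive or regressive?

The segment that alternates is /q/, which surfaces as [c] when adjacent to /ɟ/.
The change uvular → palatal matches the place of the following /ɟ/, identifying this as place assimilation.
The same holds elsewhere in the data: /g/ → [ɢ] before /χ/ (velar → uvular, matching uvular) — only place changes, and always toward the following segment.
Nothing changes in [rɪdla]: there the adjacent consonants already agree in place (/d/ and /l/ are both alveolar), so this form is consistent with the same rule.
Since the segment that changes precedes the conditioning segment, the assimilation is regressive.

regressive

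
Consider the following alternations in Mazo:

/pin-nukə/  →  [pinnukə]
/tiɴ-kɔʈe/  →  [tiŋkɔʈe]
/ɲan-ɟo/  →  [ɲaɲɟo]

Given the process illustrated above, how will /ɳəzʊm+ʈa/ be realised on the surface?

[ɳəzʊɳʈa]

The data show regressive place assimilation: /ɴ/ → [ŋ] before /k/; /n/ → [ɲ] before /ɟ/. In each pair only place changes, matching the following consonant, while manner and voice stay constant.
Nothing changes in [pinnukə]: there the adjacent consonants already agree in place (/n/ and /n/ are both alveolar), so this form is consistent with the same rule.
/m/ is a voiced bilabial nasal. The following trigger /ʈ/ is retroflex, so /m/ must become retroflex as well.
A voiced retroflex nasal is [ɳ], so the surface segment is [ɳ].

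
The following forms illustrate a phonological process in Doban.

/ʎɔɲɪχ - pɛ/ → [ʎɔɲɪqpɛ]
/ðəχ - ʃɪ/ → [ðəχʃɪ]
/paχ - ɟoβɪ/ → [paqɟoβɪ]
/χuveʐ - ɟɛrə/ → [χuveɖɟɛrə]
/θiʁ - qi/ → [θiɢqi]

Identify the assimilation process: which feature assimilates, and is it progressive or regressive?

regressive manner assimilation

The segment that alternates is /χ/, which surfaces as [q] when adjacent to /p/.
The change fricative → stop matches the manner of the following /p/, identifying this as manner assimilation.
Place and voice are unchanged, so the assimilation is partial, not total.
The other alternating forms pattern the same way: /χ/ → [q] before /ɟ/ (fricative → stop, matching a stop); /ʐ/ → [ɖ] before /ɟ/ (fricative → stop, matching a stop); /ʁ/ → [ɢ] before /q/ (fricative → stop, matching a stop) — only manner changes, and always toward the following segment.
No alternation appears in [ðəχʃɪ]: there the adjacent consonants already agree in manner (/χ/ and /ʃ/ are both fricatives), so this form is consistent with the same rule.
Since the segment that changes precedes the conditioning segment, the assimilation is regressive.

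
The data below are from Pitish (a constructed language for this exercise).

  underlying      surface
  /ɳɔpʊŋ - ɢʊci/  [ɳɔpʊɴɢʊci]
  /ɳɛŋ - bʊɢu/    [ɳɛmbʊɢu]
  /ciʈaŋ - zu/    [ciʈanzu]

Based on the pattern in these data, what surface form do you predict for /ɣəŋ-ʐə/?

[ɣəɳʐə]

The data show regressive place assimilation: /ŋ/ → [ɴ] before /ɢ/; /ŋ/ → [m] before /b/; /ŋ/ → [n] before /z/. In each pair only place changes, matching the following consonant, while manner and voice stay constant.
The rule targets /ŋ/ (voiced velar nasal), which sits before the trigger /ʐ/ (retroflex).
Changing only its place to retroflex gives [ɳ] — the voiced retroflex nasal.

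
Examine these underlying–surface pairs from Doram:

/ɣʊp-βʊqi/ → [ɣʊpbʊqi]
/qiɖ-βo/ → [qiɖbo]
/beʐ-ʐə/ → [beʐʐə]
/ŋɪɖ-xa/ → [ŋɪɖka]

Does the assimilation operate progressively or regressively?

progressive

The segment that alternates is /β/, which surfaces as [b] when adjacent to /p/.
/β/ is a fricative while /p/ is a stop; the output [b] is a stop, matching the trigger — so the feature that spreads is manner.
The same holds elsewhere in the data: /β/ → [b] after /ɖ/ (fricative → stop, matching a stop); /x/ → [k] after /ɖ/ (fricative → stop, matching a stop) — only manner changes, and always toward the preceding segment.
No alternation appears in [beʐʐə]: there the adjacent consonants already agree in manner (/ʐ/ and /ʐ/ are both fricatives), so this form is consistent with the same rule.
Since the segment that changes follows the conditioning segment, the assimilation is progressive.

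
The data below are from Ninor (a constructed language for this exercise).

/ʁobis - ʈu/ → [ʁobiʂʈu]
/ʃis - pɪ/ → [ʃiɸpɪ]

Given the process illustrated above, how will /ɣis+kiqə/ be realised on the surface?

The data show regressive place assimilation: /s/ → [ʂ] before /ʈ/; /s/ → [ɸ] before /p/. In each pair only place changes, matching the following consonant, while manner and voice stay constant.
The rule targets /s/ (voiceless alveolar fricative), which sits before the trigger /k/ (velar).
The voiceless velar fricative is [x], so /s/ → [x].

[ɣixkiqə]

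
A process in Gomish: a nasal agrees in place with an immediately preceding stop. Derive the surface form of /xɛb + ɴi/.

[xɛbmi]

/ɴ/ is a voiced uvular nasal. The preceding trigger /b/ is bilabial, so /ɴ/ must become bilabial as well.
A voiced bilabial nasal is [m], so the surface segment is [m].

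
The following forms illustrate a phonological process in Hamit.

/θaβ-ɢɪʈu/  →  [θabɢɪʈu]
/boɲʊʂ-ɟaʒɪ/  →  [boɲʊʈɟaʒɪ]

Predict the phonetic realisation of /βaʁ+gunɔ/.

The data show regressive manner assimilation: /β/ → [b] before /ɢ/; /ʂ/ → [ʈ] before /ɟ/. In each pair only manner changes, matching the following consonant, while place and voice stay constant.
/ʁ/ is a voiced uvular fricative. The following trigger /g/ is a stop, so /ʁ/ must become a stop as well.
A voiced uvular stop is [ɢ], so the surface segment is [ɢ].

[βaɢgunɔ]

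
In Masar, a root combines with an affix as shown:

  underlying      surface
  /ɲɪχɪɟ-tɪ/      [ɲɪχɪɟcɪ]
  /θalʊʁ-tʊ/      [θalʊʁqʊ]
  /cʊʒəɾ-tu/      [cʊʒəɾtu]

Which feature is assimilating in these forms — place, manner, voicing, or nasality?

The segment that alternates is /t/, which surfaces as [c] when adjacent to /ɟ/.
The change alveolar → palatal matches the place of the preceding /ɟ/, identifying this as place assimilation.
The same holds elsewhere in the data: /t/ → [q] after /ʁ/ (alveolar → uvular, matching uvular) — only place changes, and always toward the preceding segment.
No alternation appears in [cʊʒəɾtu]: there the adjacent consonants already agree in place (/t/ and /ɾ/ are both alveolar), so this form is consistent with the same rule.

place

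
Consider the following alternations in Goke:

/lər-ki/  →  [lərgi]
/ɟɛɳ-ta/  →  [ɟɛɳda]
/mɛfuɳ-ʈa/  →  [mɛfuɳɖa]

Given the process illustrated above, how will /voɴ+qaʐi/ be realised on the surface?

The data show progressive voicing assimilation: /k/ → [g] after /r/; /t/ → [d] after /ɳ/; /ʈ/ → [ɖ] after /ɳ/. In each pair only voicing changes, matching the preceding consonant, while place and manner stay constant.
The rule targets /q/ (voiceless uvular stop), which sits after the trigger /ɴ/ (voiced).
The voiced uvular stop is [ɢ], so /q/ → [ɢ].

[voɴɢaʐi]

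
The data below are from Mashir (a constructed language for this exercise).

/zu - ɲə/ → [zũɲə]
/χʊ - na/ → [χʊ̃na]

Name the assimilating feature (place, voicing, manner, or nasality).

nasality

The vowel /u/ surfaces as nasalised [ũ] next to the following nasal /ɲ/ — it has acquired the [+nasal] feature of its neighbour.
Likewise in the remaining data: /ʊ/ → [ʊ̃] before /n/ — each time a vowel is nasalised next to a following nasal.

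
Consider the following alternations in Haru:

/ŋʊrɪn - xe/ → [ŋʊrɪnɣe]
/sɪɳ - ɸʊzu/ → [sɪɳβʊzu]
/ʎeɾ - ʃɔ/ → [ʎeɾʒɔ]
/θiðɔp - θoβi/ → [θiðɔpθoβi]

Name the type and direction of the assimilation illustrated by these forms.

progressive voicing assimilation

Comparing underlying and surface forms, /x/ → [ɣ] is the alternation; the neighbouring /n/ is constant.
The change voiceless → voiced matches the voicing of the preceding /n/, identifying this as voicing assimilation.
Place and manner are unchanged, so the assimilation is partial, not total.
The same holds elsewhere in the data: /ɸ/ → [β] after /ɳ/ (voiceless → voiced, matching voiced); /ʃ/ → [ʒ] after /ɾ/ (voiceless → voiced, matching voiced) — only voicing changes, and always toward the preceding segment.
Nothing changes in [θiðɔpθoβi]: there the adjacent consonants already agree in voicing (/θ/ and /p/ are both voiceless), so this form is consistent with the same rule.
Since the segment that changes follows the conditioning segment, the assimilation is progressive.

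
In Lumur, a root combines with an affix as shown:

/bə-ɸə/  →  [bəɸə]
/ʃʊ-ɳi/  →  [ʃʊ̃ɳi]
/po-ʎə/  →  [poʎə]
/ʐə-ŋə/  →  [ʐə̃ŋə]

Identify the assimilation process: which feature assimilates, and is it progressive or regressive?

regressive nasality assimilation (vowel nasalisation)

The vowel /ʊ/ surfaces as nasalised [ʊ̃] next to the following nasal /ɳ/ — it has acquired the [+nasal] feature of its neighbour.
The other form shows the same pattern: /ə/ → [ə̃] before /ŋ/ — each time a vowel is nasalised next to a following nasal.
No change occurs in [bəɸə], [poʎə] because the vowel at the boundary is adjacent to an oral consonant, not a nasal (/ə/ next to /ɸ/; /o/ next to /ʎ/).
Because the conditioning nasal is to the right of the vowel that changes, the process is regressive (anticipatory).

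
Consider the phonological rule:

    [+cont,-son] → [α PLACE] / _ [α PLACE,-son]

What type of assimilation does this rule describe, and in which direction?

The rule copies the place features (abbreviated [PLACE]) from the environment onto the target, so the assimilating feature is place.
The conditioning segment sits to the right of the focus bar, meaning the trigger follows the segment that changes — regressive assimilation.

regressive place assimilation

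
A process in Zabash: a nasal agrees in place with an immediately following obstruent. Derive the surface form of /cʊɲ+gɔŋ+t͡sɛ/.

[cʊŋgɔnt͡sɛ]

The rule targets /ɲ/ (voiced palatal nasal), which sits before the trigger /g/ (velar).
Changing only its place to velar gives [ŋ] — the voiced velar nasal.
At the second juncture, /ŋ/ likewise becomes [n] adjacent to /t͡s/.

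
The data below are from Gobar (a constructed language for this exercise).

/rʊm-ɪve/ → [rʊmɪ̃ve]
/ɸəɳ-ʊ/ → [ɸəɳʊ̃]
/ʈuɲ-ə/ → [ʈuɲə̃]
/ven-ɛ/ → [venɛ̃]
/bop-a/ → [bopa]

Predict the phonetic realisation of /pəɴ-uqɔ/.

[pəɴũqɔ]

The data show progressive nasality assimilation (vowel nasalisation): /ɪ/ → [ɪ̃] after /m/; /ʊ/ → [ʊ̃] after /ɳ/; /ə/ → [ə̃] after /ɲ/; /ɛ/ → [ɛ̃] after /n/ — a vowel is nasalised by an immediately preceding nasal consonant.
No change occurs in [bopa] because the vowel at the boundary is adjacent to an oral consonant, not a nasal (/a/ next to /p/).
/u/ sits next to the nasal /ɴ/ and is therefore nasalised to [ũ].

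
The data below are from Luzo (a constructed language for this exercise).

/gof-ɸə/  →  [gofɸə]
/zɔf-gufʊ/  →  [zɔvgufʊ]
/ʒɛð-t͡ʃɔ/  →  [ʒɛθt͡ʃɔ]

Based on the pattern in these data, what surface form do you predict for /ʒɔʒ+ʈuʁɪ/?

The data show regressive voicing assimilation: /f/ → [v] before /g/; /ð/ → [θ] before /t͡ʃ/. In each pair only voicing changes, matching the following consonant, while place and manner stay constant.
Nothing changes in [gofɸə]: there the adjacent consonants already agree in voicing (/f/ and /ɸ/ are both voiceless), so this form is consistent with the same rule.
The rule targets /ʒ/ (voiced postalveolar fricative), which sits before the trigger /ʈ/ (voiceless).
Changing only its voicing to voiceless gives [ʃ] — the voiceless postalveolar fricative.

[ʒɔʃʈuʁɪ]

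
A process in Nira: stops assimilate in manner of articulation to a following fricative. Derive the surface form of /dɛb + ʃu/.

[dɛβʃu]

/b/ is a voiced bilabial stop. The following trigger /ʃ/ is a fricative, so /b/ must become a fricative as well.
A voiced bilabial fricative is [β], so the surface segment is [β].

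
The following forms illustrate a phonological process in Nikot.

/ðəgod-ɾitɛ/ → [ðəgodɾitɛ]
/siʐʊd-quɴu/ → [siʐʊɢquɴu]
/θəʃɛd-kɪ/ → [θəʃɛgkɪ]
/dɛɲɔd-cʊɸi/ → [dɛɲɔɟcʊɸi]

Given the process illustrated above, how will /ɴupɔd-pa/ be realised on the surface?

[ɴupɔbpa]

The data show regressive place assimilation: /d/ → [ɢ] before /q/; /d/ → [g] before /k/; /d/ → [ɟ] before /c/. In each pair only place changes, matching the following consonant, while manner and voice stay constant.
No alternation appears in [ðəgodɾitɛ]: there the adjacent consonants already agree in place (/d/ and /ɾ/ are both alveolar), so this form is consistent with the same rule.
The rule targets /d/ (voiced alveolar stop), which sits before the trigger /p/ (bilabial).
A voiced bilabial stop is [b], so the surface segment is [b].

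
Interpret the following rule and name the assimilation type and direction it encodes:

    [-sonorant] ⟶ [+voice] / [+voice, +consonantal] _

The target ([-sonorant], obstruents) acquires [+voice] next to a voiced consonant ([+voice, +consonantal]) — it takes on the voicing of its neighbour, so the feature that spreads is voicing.
The conditioning segment sits to the left of the focus bar, meaning the trigger precedes the segment that changes — progressive assimilation.

progressive voicing assimilation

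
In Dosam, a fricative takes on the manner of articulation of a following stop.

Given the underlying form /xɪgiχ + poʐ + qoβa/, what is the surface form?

[xɪgiqpoɖqoβa]

/χ/ is a voiceless uvular fricative. The following trigger /p/ is a stop, so /χ/ must become a stop as well.
Changing only its manner to stop gives [q] — the voiceless uvular stop.
At the second juncture, /ʐ/ likewise becomes [ɖ] adjacent to /q/.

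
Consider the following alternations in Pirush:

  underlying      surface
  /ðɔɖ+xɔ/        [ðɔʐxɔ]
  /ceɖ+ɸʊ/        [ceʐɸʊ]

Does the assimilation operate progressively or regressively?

Underlying /ɖ/ is realised as [ʐ] next to /x/; /x/ itself does not change.
/ɖ/ is a stop while /x/ is a fricative; the output [ʐ] is a fricative, matching the trigger — so the feature that spreads is manner.
The same holds elsewhere in the data: /ɖ/ → [ʐ] before /ɸ/ (stop → fricative, matching a fricative) — only manner changes, and always toward the following segment.
Since the segment that changes precedes the conditioning segment, the assimilation is regressive.

regressive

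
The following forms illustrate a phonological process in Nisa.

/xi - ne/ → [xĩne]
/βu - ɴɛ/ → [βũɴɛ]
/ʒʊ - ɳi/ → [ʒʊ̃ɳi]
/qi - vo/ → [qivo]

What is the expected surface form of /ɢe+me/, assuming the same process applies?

[ɢẽme]

The data show regressive nasality assimilation (vowel nasalisation): /i/ → [ĩ] before /n/; /u/ → [ũ] before /ɴ/; /ʊ/ → [ʊ̃] before /ɳ/ — a vowel is nasalised by an immediately following nasal consonant.
No change occurs in [qivo] because the vowel at the boundary is adjacent to an oral consonant, not a nasal (/i/ next to /v/).
/e/ sits next to the nasal /m/ and is therefore nasalised to [ẽ].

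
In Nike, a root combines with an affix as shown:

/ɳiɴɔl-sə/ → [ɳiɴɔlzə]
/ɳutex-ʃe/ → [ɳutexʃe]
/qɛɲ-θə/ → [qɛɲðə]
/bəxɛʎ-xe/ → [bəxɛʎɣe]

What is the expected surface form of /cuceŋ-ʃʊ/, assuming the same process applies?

The data show progressive voicing assimilation: /s/ → [z] after /l/; /θ/ → [ð] after /ɲ/; /x/ → [ɣ] after /ʎ/. In each pair only voicing changes, matching the preceding consonant, while place and manner stay constant.
Nothing changes in [ɳutexʃe]: there the adjacent consonants already agree in voicing (/ʃ/ and /x/ are both voiceless), so this form is consistent with the same rule.
The rule targets /ʃ/ (voiceless postalveolar fricative), which sits after the trigger /ŋ/ (voiced).
Changing only its voicing to voiced gives [ʒ] — the voiced postalveolar fricative.

[cuceŋʒʊ]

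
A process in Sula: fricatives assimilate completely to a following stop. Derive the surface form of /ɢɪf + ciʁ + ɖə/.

[ɢɪcciɖɖə]

/f/ is the segment targeted by the rule; it sits immediately before /c/, so it assimilates completely and surfaces as [c].
At the second juncture, /ʁ/ likewise becomes [ɖ] adjacent to /ɖ/.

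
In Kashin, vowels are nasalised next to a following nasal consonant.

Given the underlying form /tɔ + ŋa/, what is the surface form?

[tɔ̃ŋa]

The vowel /ɔ/ is adjacent to the following nasal /ŋ/, so it acquires [+nasal] and surfaces as [ɔ̃].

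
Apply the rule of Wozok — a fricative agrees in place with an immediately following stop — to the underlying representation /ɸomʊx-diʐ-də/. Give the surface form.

[ɸomʊsdizdə]

/x/ is a voiceless velar fricative. The following trigger /d/ is alveolar, so /x/ must become alveolar as well.
A voiceless alveolar fricative is [s], so the surface segment is [s].
The same rule applies at the second boundary: /ʐ/ → [z] next to /d/.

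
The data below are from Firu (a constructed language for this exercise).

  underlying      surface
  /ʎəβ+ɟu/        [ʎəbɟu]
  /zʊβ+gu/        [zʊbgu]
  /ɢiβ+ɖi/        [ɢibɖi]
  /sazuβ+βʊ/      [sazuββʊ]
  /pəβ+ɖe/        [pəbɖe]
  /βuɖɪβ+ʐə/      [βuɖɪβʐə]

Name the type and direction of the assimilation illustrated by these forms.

Comparing underlying and surface forms, /β/ → [b] is the alternation; the neighbouring /ɟ/ is constant.
The change fricative → stop matches the manner of the following /ɟ/, identifying this as manner assimilation.
Place and voice are unchanged, so the assimilation is partial, not total.
Checking the remaining alternations: /β/ → [b] before /g/ (fricative → stop, matching a stop); /β/ → [b] before /ɖ/ (fricative → stop, matching a stop) — only manner changes, and always toward the following segment.
Nothing changes in [sazuββʊ], [βuɖɪβʐə]: there the adjacent consonants already agree in manner (/β/ and /β/ are both fricatives; /β/ and /ʐ/ are both fricatives), so these forms are consistent with the same rule.
The trigger is the following segment, so the direction is regressive (anticipatory).

regressive manner assimilation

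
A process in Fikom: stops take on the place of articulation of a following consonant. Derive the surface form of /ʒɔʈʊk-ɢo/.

The rule targets /k/ (voiceless velar stop), which sits before the trigger /ɢ/ (uvular).
Changing only its place to uvular gives [q] — the voiceless uvular stop.

[ʒɔʈʊqɢo]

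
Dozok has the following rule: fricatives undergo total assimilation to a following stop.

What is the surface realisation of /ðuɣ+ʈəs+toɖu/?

/ɣ/ is the segment targeted by the rule; it sits immediately before /ʈ/, so it assimilates completely and surfaces as [ʈ].
The same rule applies at the second boundary: /s/ → [t] next to /t/.

[ðuʈʈəttoɖu]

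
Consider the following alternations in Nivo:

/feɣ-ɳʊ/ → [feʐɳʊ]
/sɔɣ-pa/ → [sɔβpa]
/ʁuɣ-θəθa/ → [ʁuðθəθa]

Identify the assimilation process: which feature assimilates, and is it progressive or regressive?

regressive place assimilation

The segment that alternates is /ɣ/, which surfaces as [ʐ] when adjacent to /ɳ/.
The change velar → retroflex matches the place of the following /ɳ/, identifying this as place assimilation.
Manner and voice are unchanged, so the assimilation is partial, not total.
The same holds elsewhere in the data: /ɣ/ → [β] before /p/ (velar → bilabial, matching bilabial); /ɣ/ → [ð] before /θ/ (velar → dental, matching dental) — only place changes, and always toward the following segment.
Since the segment that changes precedes the conditioning segment, the assimilation is regressive.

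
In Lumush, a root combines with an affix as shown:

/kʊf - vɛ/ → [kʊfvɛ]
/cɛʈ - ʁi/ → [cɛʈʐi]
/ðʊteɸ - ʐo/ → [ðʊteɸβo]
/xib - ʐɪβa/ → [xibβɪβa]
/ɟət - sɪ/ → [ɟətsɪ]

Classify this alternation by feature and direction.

Underlying /ʁ/ is realised as [ʐ] next to /ʈ/; /ʈ/ itself does not change.
/ʁ/ is uvular while /ʈ/ is retroflex; the output [ʐ] is retroflex, matching the trigger — so the feature that spreads is place.
Manner and voice are unchanged, so the assimilation is partial, not total.
Checking the remaining alternations: /ʐ/ → [β] after /ɸ/ (retroflex → bilabial, matching bilabial); /ʐ/ → [β] after /b/ (retroflex → bilabial, matching bilabial) — only place changes, and always toward the preceding segment.
No alternation appears in [kʊfvɛ], [ɟətsɪ]: there the adjacent consonants already agree in place (/v/ and /f/ are both labiodental; /s/ and /t/ are both alveolar), so these forms are consistent with the same rule.
The trigger is the preceding segment, so the direction is progressive (perseverative).

progressive place assimilation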